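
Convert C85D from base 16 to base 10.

Expand by place value (powers of 16):
Digit values: C = 12, D = 13
C85D = 12 × 16^3 + 8 × 16^2 + 5 × 16^1 + 13 × 16^0
= 12 × 4096 + 8 × 256 + 5 × 16 + 13 × 1
= 49152 + 2048 + 80 + 13
= 51293



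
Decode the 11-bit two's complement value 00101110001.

Binary: 00101110001
Sign bit: 0 (non-negative)
Read directly as an unsigned value:
00101110001 = 256 + 64 + 32 + 16 + 1 = 369
Value: 369



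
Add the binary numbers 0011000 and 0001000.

Add column by column from the right: bit + bit + carry-in; write the sum mod 2, carry 1 when the sum is 2 or 3.
carry:  0110000
        0011000
+       0001000
---------------
       00100000
(the carry out of the leftmost column, 0, becomes the leading bit)
Decimal check:
  0011000 = 16 + 8 = 24
  0001000 = 8
  24 + 8 = 32, and 00100000 = 32 ✓



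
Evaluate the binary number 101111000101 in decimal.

Sum of powers of 2 for each 1-bit:
2^0 + 2^2 + 2^6 + 2^7 + 2^8 + 2^9 + 2^11
= 1 + 4 + 64 + 128 + 256 + 512 + 2048
= 3013



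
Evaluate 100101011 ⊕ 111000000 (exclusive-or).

XOR: 1 when bits differ
  100101011
^ 111000000
-----------
  011101011
Decimal: 299 ^ 448 = 235



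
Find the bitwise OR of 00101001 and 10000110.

OR: 1 when either bit is 1
  00101001
| 10000110
----------
  10101111
Decimal: 41 | 134 = 175



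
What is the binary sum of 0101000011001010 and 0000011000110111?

Add column by column from the right: bit + bit + carry-in; write the sum mod 2, carry 1 when the sum is 2 or 3.
carry:  0000000111111100
        0101000011001010
+       0000011000110111
------------------------
       00101011100000001
(the carry out of the leftmost column, 0, becomes the leading bit)
Decimal check:
  0101000011001010 = 16384 + 4096 + 128 + 64 + 8 + 2 = 20682
  0000011000110111 = 1024 + 512 + 32 + 16 + 4 + 2 + 1 = 1591
  20682 + 1591 = 22273, and 00101011100000001 = 16384 + 4096 + 1024 + 512 + 256 + 1 = 22273 ✓



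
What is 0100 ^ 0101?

XOR: 1 when bits differ
  0100
^ 0101
------
  0001
Decimal: 4 ^ 5 = 1



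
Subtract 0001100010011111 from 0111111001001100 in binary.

Method 1 - Direct subtraction (column by column from the right: bit − bit − borrow-in; if negative, add 2 and borrow 1 from the next column):
borrow: 0000001101111110
        0111111001001100
-       0001100010011111
------------------------
        0110010110101101

Method 2 - Add two's complement:
Two's complement of 0001100010011111: invert → 1110011101100000, add 1 → 1110011101100001
  0111111001001100
+ 1110011101100001
------------------
 10110010110101101  (end carry out of the top bit = 1)
Discarding the end carry: 0110010110101101
Decimal check:
  0111111001001100 = 16384 + 8192 + 4096 + 2048 + 1024 + 512 + 64 + 8 + 4 = 32332
  0001100010011111 = 4096 + 2048 + 128 + 16 + 8 + 4 + 2 + 1 = 6303
  32332 - 6303 = 26029, and 0110010110101101 = 16384 + 8192 + 1024 + 256 + 128 + 32 + 8 + 4 + 1 = 26029 ✓



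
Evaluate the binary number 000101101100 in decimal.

Sum of powers of 2 for each 1-bit:
2^2 + 2^3 + 2^5 + 2^6 + 2^8
= 4 + 8 + 32 + 64 + 256
= 364



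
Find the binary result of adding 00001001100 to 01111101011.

Add column by column from the right: bit + bit + carry-in; write the sum mod 2, carry 1 when the sum is 2 or 3.
carry:  11110010000
        00001001100
+       01111101011
-------------------
       010000110111
(the carry out of the leftmost column, 0, becomes the leading bit)
Decimal check:
  00001001100 = 64 + 8 + 4 = 76
  01111101011 = 512 + 256 + 128 + 64 + 32 + 8 + 2 + 1 = 1003
  76 + 1003 = 1079, and 010000110111 = 1024 + 32 + 16 + 4 + 2 + 1 = 1079 ✓



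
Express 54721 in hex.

Using repeated division by 16 (digits 10–15 are A–F):
54721 ÷ 16 = 3420 remainder 1
3420 ÷ 16 = 213 remainder 12 (C)
213 ÷ 16 = 13 remainder 5
13 ÷ 16 = 0 remainder 13 (D)
Reading remainders bottom to top: D5C1



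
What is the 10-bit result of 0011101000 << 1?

Original: 0011101000 (decimal 232)
Shift left by 1 position
Append 1 zero on the right
Result: 0111010000 (decimal 464)
Equivalent: 232 << 1 = 232 × 2^1 = 464



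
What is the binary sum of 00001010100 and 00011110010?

Add column by column from the right: bit + bit + carry-in; write the sum mod 2, carry 1 when the sum is 2 or 3.
carry:  00111100000
        00001010100
+       00011110010
-------------------
       000101000110
(the carry out of the leftmost column, 0, becomes the leading bit)
Decimal check:
  00001010100 = 64 + 16 + 4 = 84
  00011110010 = 128 + 64 + 32 + 16 + 2 = 242
  84 + 242 = 326, and 000101000110 = 256 + 64 + 4 + 2 = 326 ✓



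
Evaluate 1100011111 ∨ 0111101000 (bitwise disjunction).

OR: 1 when either bit is 1
  1100011111
| 0111101000
------------
  1111111111
Decimal: 799 | 488 = 1023



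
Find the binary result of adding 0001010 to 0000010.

Add column by column from the right: bit + bit + carry-in; write the sum mod 2, carry 1 when the sum is 2 or 3.
carry:  0000100
        0001010
+       0000010
---------------
       00001100
(the carry out of the leftmost column, 0, becomes the leading bit)
Decimal check:
  0001010 = 8 + 2 = 10
  0000010 = 2
  10 + 2 = 12, and 00001100 = 8 + 4 = 12 ✓



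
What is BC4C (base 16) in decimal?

Expand by place value (powers of 16):
Digit values: B = 11, C = 12
BC4C = 11 × 16^3 + 12 × 16^2 + 4 × 16^1 + 12 × 16^0
= 11 × 4096 + 12 × 256 + 4 × 16 + 12 × 1
= 45056 + 3072 + 64 + 12
= 48204



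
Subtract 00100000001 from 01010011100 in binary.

Method 1 - Direct subtraction (column by column from the right: bit − bit − borrow-in; if negative, add 2 and borrow 1 from the next column):
borrow: 01000000110
        01010011100
-       00100000001
-------------------
        00110011011

Method 2 - Add two's complement:
Two's complement of 00100000001: invert → 11011111110, add 1 → 11011111111
  01010011100
+ 11011111111
-------------
 100110011011  (end carry out of the top bit = 1)
Discarding the end carry: 00110011011
Decimal check:
  01010011100 = 512 + 128 + 16 + 8 + 4 = 668
  00100000001 = 256 + 1 = 257
  668 - 257 = 411, and 00110011011 = 256 + 128 + 16 + 8 + 2 + 1 = 411 ✓



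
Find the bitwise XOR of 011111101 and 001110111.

XOR: 1 when bits differ
  011111101
^ 001110111
-----------
  010001010
Decimal: 253 ^ 119 = 138



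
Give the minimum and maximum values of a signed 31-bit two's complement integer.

For 31-bit two's complement:
Minimum: -2^30 = -1073741824
Maximum: 2^30 - 1 = 1073741823



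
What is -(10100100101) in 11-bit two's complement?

Original (sign bit 1, negative): 10100100101
Step 1 - Invert all bits: 01011011010
Step 2 - Add 1: 01011011011
Verification: 10100100101 + 01011011011 = 100000000000; discarding the end carry (carry out of the top bit) leaves the 11-bit value 00000000000, as required for x + (-x)



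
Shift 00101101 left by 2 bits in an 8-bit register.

Original: 00101101 (decimal 45)
Shift left by 2 positions
Append 2 zeros on the right
Result: 10110100 (decimal 180)
Equivalent: 45 << 2 = 45 × 2^2 = 180



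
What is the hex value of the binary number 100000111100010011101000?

Group into 4-bit nibbles from right:
  1000 = 8
  0011 = 3
  1100 = C
  0100 = 4
  1110 = E
  1000 = 8
Result: 83C4E8



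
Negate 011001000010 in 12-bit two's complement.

Original: 011001000010
Step 1 - Invert all bits: 100110111101
Step 2 - Add 1: 100110111110
Verification: 011001000010 + 100110111110 = 1000000000000; discarding the end carry (carry out of the top bit) leaves the 12-bit value 000000000000, as required for x + (-x)



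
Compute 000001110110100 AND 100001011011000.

AND: 1 only when both bits are 1
  000001110110100
& 100001011011000
-----------------
  000001010010000
Decimal: 948 & 17112 = 656



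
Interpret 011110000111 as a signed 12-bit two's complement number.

Binary: 011110000111
Sign bit: 0 (non-negative)
Read directly as an unsigned value:
011110000111 = 1024 + 512 + 256 + 128 + 4 + 2 + 1 = 1927
Value: 1927



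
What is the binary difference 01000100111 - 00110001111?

Method 1 - Direct subtraction (column by column from the right: bit − bit − borrow-in; if negative, add 2 and borrow 1 from the next column):
borrow: 01100110000
        01000100111
-       00110001111
-------------------
        00010011000

Method 2 - Add two's complement:
Two's complement of 00110001111: invert → 11001110000, add 1 → 11001110001
  01000100111
+ 11001110001
-------------
 100010011000  (end carry out of the top bit = 1)
Discarding the end carry: 00010011000
Decimal check:
  01000100111 = 512 + 32 + 4 + 2 + 1 = 551
  00110001111 = 256 + 128 + 8 + 4 + 2 + 1 = 399
  551 - 399 = 152, and 00010011000 = 128 + 16 + 8 = 152 ✓



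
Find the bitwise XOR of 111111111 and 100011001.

XOR: 1 when bits differ
  111111111
^ 100011001
-----------
  011100110
Decimal: 511 ^ 281 = 230



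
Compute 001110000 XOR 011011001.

XOR: 1 when bits differ
  001110000
^ 011011001
-----------
  010101001
Decimal: 112 ^ 217 = 169



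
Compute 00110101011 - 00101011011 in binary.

Method 1 - Direct subtraction (column by column from the right: bit − bit − borrow-in; if negative, add 2 and borrow 1 from the next column):
borrow: 00010100000
        00110101011
-       00101011011
-------------------
        00001010000

Method 2 - Add two's complement:
Two's complement of 00101011011: invert → 11010100100, add 1 → 11010100101
  00110101011
+ 11010100101
-------------
 100001010000  (end carry out of the top bit = 1)
Discarding the end carry: 00001010000
Decimal check:
  00110101011 = 256 + 128 + 32 + 8 + 2 + 1 = 427
  00101011011 = 256 + 64 + 16 + 8 + 2 + 1 = 347
  427 - 347 = 80, and 00001010000 = 64 + 16 = 80 ✓



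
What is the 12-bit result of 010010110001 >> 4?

Original: 010010110001 (decimal 1201)
Shift right by 4 positions
Drop the 4 low bits; fill with zeros on the left
Result: 000001001011 (decimal 75)
Equivalent: 1201 >> 4 = 1201 ÷ 2^4 = 75



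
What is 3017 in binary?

Using repeated division by 2:
3017 ÷ 2 = 1508 remainder 1
1508 ÷ 2 = 754 remainder 0
754 ÷ 2 = 377 remainder 0
377 ÷ 2 = 188 remainder 1
188 ÷ 2 = 94 remainder 0
94 ÷ 2 = 47 remainder 0
47 ÷ 2 = 23 remainder 1
23 ÷ 2 = 11 remainder 1
11 ÷ 2 = 5 remainder 1
5 ÷ 2 = 2 remainder 1
2 ÷ 2 = 1 remainder 0
1 ÷ 2 = 0 remainder 1
Reading remainders bottom to top: 101111001001



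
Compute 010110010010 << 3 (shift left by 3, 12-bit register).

Original: 010110010010 (decimal 1426)
Shift left by 3 positions
Append 3 zeros on the right and drop the 3 high bits that overflow the 12-bit width
Result: 110010010000 (decimal 3216)
Equivalent: 1426 << 3 = 1426 × 2^3 = 11408, truncated to 12 bits = 3216



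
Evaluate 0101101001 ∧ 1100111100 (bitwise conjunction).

AND: 1 only when both bits are 1
  0101101001
& 1100111100
------------
  0100101000
Decimal: 361 & 828 = 296



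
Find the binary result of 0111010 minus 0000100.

Method 1 - Direct subtraction (column by column from the right: bit − bit − borrow-in; if negative, add 2 and borrow 1 from the next column):
borrow: 0001000
        0111010
-       0000100
---------------
        0110110

Method 2 - Add two's complement:
Two's complement of 0000100: invert → 1111011, add 1 → 1111100
  0111010
+ 1111100
---------
 10110110  (end carry out of the top bit = 1)
Discarding the end carry: 0110110
Decimal check:
  0111010 = 32 + 16 + 8 + 2 = 58
  0000100 = 4
  58 - 4 = 54, and 0110110 = 32 + 16 + 4 + 2 = 54 ✓



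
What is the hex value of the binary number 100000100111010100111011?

Group into 4-bit nibbles from right:
  1000 = 8
  0010 = 2
  0111 = 7
  0101 = 5
  0011 = 3
  1011 = B
Result: 82753B



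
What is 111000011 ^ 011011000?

XOR: 1 when bits differ
  111000011
^ 011011000
-----------
  100011011
Decimal: 451 ^ 216 = 283



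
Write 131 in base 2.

Using repeated division by 2:
131 ÷ 2 = 65 remainder 1
65 ÷ 2 = 32 remainder 1
32 ÷ 2 = 16 remainder 0
16 ÷ 2 = 8 remainder 0
8 ÷ 2 = 4 remainder 0
4 ÷ 2 = 2 remainder 0
2 ÷ 2 = 1 remainder 0
1 ÷ 2 = 0 remainder 1
Reading remainders bottom to top: 10000011



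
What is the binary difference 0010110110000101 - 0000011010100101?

Method 1 - Direct subtraction (column by column from the right: bit − bit − borrow-in; if negative, add 2 and borrow 1 from the next column):
borrow: 0000110111000000
        0010110110000101
-       0000011010100101
------------------------
        0010011011100000

Method 2 - Add two's complement:
Two's complement of 0000011010100101: invert → 1111100101011010, add 1 → 1111100101011011
  0010110110000101
+ 1111100101011011
------------------
 10010011011100000  (end carry out of the top bit = 1)
Discarding the end carry: 0010011011100000
Decimal check:
  0010110110000101 = 8192 + 2048 + 1024 + 256 + 128 + 4 + 1 = 11653
  0000011010100101 = 1024 + 512 + 128 + 32 + 4 + 1 = 1701
  11653 - 1701 = 9952, and 0010011011100000 = 8192 + 1024 + 512 + 128 + 64 + 32 = 9952 ✓



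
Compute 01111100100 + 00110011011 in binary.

Add column by column from the right: bit + bit + carry-in; write the sum mod 2, carry 1 when the sum is 2 or 3.
carry:  11100000000
        01111100100
+       00110011011
-------------------
       010101111111
(the carry out of the leftmost column, 0, becomes the leading bit)
Decimal check:
  01111100100 = 512 + 256 + 128 + 64 + 32 + 4 = 996
  00110011011 = 256 + 128 + 16 + 8 + 2 + 1 = 411
  996 + 411 = 1407, and 010101111111 = 1024 + 256 + 64 + 32 + 16 + 8 + 4 + 2 + 1 = 1407 ✓



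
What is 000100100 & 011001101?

AND: 1 only when both bits are 1
  000100100
& 011001101
-----------
  000000100
Decimal: 36 & 205 = 4



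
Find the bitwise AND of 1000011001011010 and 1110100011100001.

AND: 1 only when both bits are 1
  1000011001011010
& 1110100011100001
------------------
  1000000001000000
Decimal: 34394 & 59617 = 32832



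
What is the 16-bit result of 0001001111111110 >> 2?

Original: 0001001111111110 (decimal 5118)
Shift right by 2 positions
Drop the 2 low bits; fill with zeros on the left
Result: 0000010011111111 (decimal 1279)
Equivalent: 5118 >> 2 = 5118 ÷ 2^2 = 1279



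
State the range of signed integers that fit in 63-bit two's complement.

For 63-bit two's complement:
Minimum: -2^62 = -4611686018427387904
Maximum: 2^62 - 1 = 4611686018427387903



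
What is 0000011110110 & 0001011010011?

AND: 1 only when both bits are 1
  0000011110110
& 0001011010011
---------------
  0000011010010
Decimal: 246 & 723 = 210



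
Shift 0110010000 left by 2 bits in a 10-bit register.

Original: 0110010000 (decimal 400)
Shift left by 2 positions
Append 2 zeros on the right and drop the 2 high bits that overflow the 10-bit width
Result: 1001000000 (decimal 576)
Equivalent: 400 << 2 = 400 × 2^2 = 1600, truncated to 10 bits = 576



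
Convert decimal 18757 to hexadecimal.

Using repeated division by 16 (digits 10–15 are A–F):
18757 ÷ 16 = 1172 remainder 5
1172 ÷ 16 = 73 remainder 4
73 ÷ 16 = 4 remainder 9
4 ÷ 16 = 0 remainder 4
Reading remainders bottom to top: 4945



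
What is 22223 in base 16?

Using repeated division by 16 (digits 10–15 are A–F):
22223 ÷ 16 = 1388 remainder 15 (F)
1388 ÷ 16 = 86 remainder 12 (C)
86 ÷ 16 = 5 remainder 6
5 ÷ 16 = 0 remainder 5
Reading remainders bottom to top: 56CF



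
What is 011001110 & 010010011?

AND: 1 only when both bits are 1
  011001110
& 010010011
-----------
  010000010
Decimal: 206 & 147 = 130



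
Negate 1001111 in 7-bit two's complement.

Original (sign bit 1, negative): 1001111
Step 1 - Invert all bits: 0110000
Step 2 - Add 1: 0110001
Verification: 1001111 + 0110001 = 10000000; discarding the end carry (carry out of the top bit) leaves the 7-bit value 0000000, as required for x + (-x)



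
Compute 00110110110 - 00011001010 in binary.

Method 1 - Direct subtraction (column by column from the right: bit − bit − borrow-in; if negative, add 2 and borrow 1 from the next column):
borrow: 00110010000
        00110110110
-       00011001010
-------------------
        00011101100

Method 2 - Add two's complement:
Two's complement of 00011001010: invert → 11100110101, add 1 → 11100110110
  00110110110
+ 11100110110
-------------
 100011101100  (end carry out of the top bit = 1)
Discarding the end carry: 00011101100
Decimal check:
  00110110110 = 256 + 128 + 32 + 16 + 4 + 2 = 438
  00011001010 = 128 + 64 + 8 + 2 = 202
  438 - 202 = 236, and 00011101100 = 128 + 64 + 32 + 8 + 4 = 236 ✓



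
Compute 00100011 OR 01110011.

OR: 1 when either bit is 1
  00100011
| 01110011
----------
  01110011
Decimal: 35 | 115 = 115



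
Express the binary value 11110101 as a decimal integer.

Sum of powers of 2 for each 1-bit:
2^0 + 2^2 + 2^4 + 2^5 + 2^6 + 2^7
= 1 + 4 + 16 + 32 + 64 + 128
= 245



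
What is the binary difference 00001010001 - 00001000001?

Method 1 - Direct subtraction (column by column from the right: bit − bit − borrow-in; if negative, add 2 and borrow 1 from the next column):
borrow: 00000000000
        00001010001
-       00001000001
-------------------
        00000010000

Method 2 - Add two's complement:
Two's complement of 00001000001: invert → 11110111110, add 1 → 11110111111
  00001010001
+ 11110111111
-------------
 100000010000  (end carry out of the top bit = 1)
Discarding the end carry: 00000010000
Decimal check:
  00001010001 = 64 + 16 + 1 = 81
  00001000001 = 64 + 1 = 65
  81 - 65 = 16, and 00000010000 = 16 ✓



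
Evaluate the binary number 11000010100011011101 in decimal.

Sum of powers of 2 for each 1-bit:
2^0 + 2^2 + 2^3 + 2^4 + 2^6 + 2^7 + 2^11 + 2^13 + 2^18 + 2^19
= 1 + 4 + 8 + 16 + 64 + 128 + 2048 + 8192 + 262144 + 524288
= 796893



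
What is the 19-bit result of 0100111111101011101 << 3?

Original: 0100111111101011101 (decimal 163677)
Shift left by 3 positions
Append 3 zeros on the right and drop the 3 high bits that overflow the 19-bit width
Result: 0111111101011101000 (decimal 260840)
Equivalent: 163677 << 3 = 163677 × 2^3 = 1309416, truncated to 19 bits = 260840



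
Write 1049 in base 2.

Using repeated division by 2:
1049 ÷ 2 = 524 remainder 1
524 ÷ 2 = 262 remainder 0
262 ÷ 2 = 131 remainder 0
131 ÷ 2 = 65 remainder 1
65 ÷ 2 = 32 remainder 1
32 ÷ 2 = 16 remainder 0
16 ÷ 2 = 8 remainder 0
8 ÷ 2 = 4 remainder 0
4 ÷ 2 = 2 remainder 0
2 ÷ 2 = 1 remainder 0
1 ÷ 2 = 0 remainder 1
Reading remainders bottom to top: 10000011001



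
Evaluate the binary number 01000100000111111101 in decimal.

Sum of powers of 2 for each 1-bit:
2^0 + 2^2 + 2^3 + 2^4 + 2^5 + 2^6 + 2^7 + 2^8 + 2^14 + 2^18
= 1 + 4 + 8 + 16 + 32 + 64 + 128 + 256 + 16384 + 262144
= 279037



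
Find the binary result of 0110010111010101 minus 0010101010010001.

Method 1 - Direct subtraction (column by column from the right: bit − bit − borrow-in; if negative, add 2 and borrow 1 from the next column):
borrow: 0111010000000000
        0110010111010101
-       0010101010010001
------------------------
        0011101101000100

Method 2 - Add two's complement:
Two's complement of 0010101010010001: invert → 1101010101101110, add 1 → 1101010101101111
  0110010111010101
+ 1101010101101111
------------------
 10011101101000100  (end carry out of the top bit = 1)
Discarding the end carry: 0011101101000100
Decimal check:
  0110010111010101 = 16384 + 8192 + 1024 + 256 + 128 + 64 + 16 + 4 + 1 = 26069
  0010101010010001 = 8192 + 2048 + 512 + 128 + 16 + 1 = 10897
  26069 - 10897 = 15172, and 0011101101000100 = 8192 + 4096 + 2048 + 512 + 256 + 64 + 4 = 15172 ✓



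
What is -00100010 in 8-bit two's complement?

Original: 00100010
Step 1 - Invert all bits: 11011101
Step 2 - Add 1: 11011110
Verification: 00100010 + 11011110 = 100000000; discarding the end carry (carry out of the top bit) leaves the 8-bit value 00000000, as required for x + (-x)



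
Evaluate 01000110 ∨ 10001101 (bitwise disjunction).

OR: 1 when either bit is 1
  01000110
| 10001101
----------
  11001111
Decimal: 70 | 141 = 207



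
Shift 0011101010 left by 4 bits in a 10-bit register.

Original: 0011101010 (decimal 234)
Shift left by 4 positions
Append 4 zeros on the right and drop the 4 high bits that overflow the 10-bit width
Result: 1010100000 (decimal 672)
Equivalent: 234 << 4 = 234 × 2^4 = 3744, truncated to 10 bits = 672



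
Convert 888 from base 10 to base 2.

Using repeated division by 2:
888 ÷ 2 = 444 remainder 0
444 ÷ 2 = 222 remainder 0
222 ÷ 2 = 111 remainder 0
111 ÷ 2 = 55 remainder 1
55 ÷ 2 = 27 remainder 1
27 ÷ 2 = 13 remainder 1
13 ÷ 2 = 6 remainder 1
6 ÷ 2 = 3 remainder 0
3 ÷ 2 = 1 remainder 1
1 ÷ 2 = 0 remainder 1
Reading remainders bottom to top: 1101111000



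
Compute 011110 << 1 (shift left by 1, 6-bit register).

Original: 011110 (decimal 30)
Shift left by 1 position
Append 1 zero on the right
Result: 111100 (decimal 60)
Equivalent: 30 << 1 = 30 × 2^1 = 60



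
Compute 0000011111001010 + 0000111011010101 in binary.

Add column by column from the right: bit + bit + carry-in; write the sum mod 2, carry 1 when the sum is 2 or 3.
carry:  0001111110000000
        0000011111001010
+       0000111011010101
------------------------
       00001011010011111
(the carry out of the leftmost column, 0, becomes the leading bit)
Decimal check:
  0000011111001010 = 1024 + 512 + 256 + 128 + 64 + 8 + 2 = 1994
  0000111011010101 = 2048 + 1024 + 512 + 128 + 64 + 16 + 4 + 1 = 3797
  1994 + 3797 = 5791, and 00001011010011111 = 4096 + 1024 + 512 + 128 + 16 + 8 + 4 + 2 + 1 = 5791 ✓



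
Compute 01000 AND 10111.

AND: 1 only when both bits are 1
  01000
& 10111
-------
  00000
Decimal: 8 & 23 = 0



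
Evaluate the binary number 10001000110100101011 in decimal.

Sum of powers of 2 for each 1-bit:
2^0 + 2^1 + 2^3 + 2^5 + 2^8 + 2^10 + 2^11 + 2^15 + 2^19
= 1 + 2 + 8 + 32 + 256 + 1024 + 2048 + 32768 + 524288
= 560427



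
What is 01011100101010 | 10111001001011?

OR: 1 when either bit is 1
  01011100101010
| 10111001001011
----------------
  11111101101011
Decimal: 5930 | 11851 = 16235



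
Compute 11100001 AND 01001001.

AND: 1 only when both bits are 1
  11100001
& 01001001
----------
  01000001
Decimal: 225 & 73 = 65



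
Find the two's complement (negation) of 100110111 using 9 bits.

Original (sign bit 1, negative): 100110111
Step 1 - Invert all bits: 011001000
Step 2 - Add 1: 011001001
Verification: 100110111 + 011001001 = 1000000000; discarding the end carry (carry out of the top bit) leaves the 9-bit value 000000000, as required for x + (-x)



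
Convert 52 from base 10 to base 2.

Using repeated division by 2:
52 ÷ 2 = 26 remainder 0
26 ÷ 2 = 13 remainder 0
13 ÷ 2 = 6 remainder 1
6 ÷ 2 = 3 remainder 0
3 ÷ 2 = 1 remainder 1
1 ÷ 2 = 0 remainder 1
Reading remainders bottom to top: 110100



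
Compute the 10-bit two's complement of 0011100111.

Original: 0011100111
Step 1 - Invert all bits: 1100011000
Step 2 - Add 1: 1100011001
Verification: 0011100111 + 1100011001 = 10000000000; discarding the end carry (carry out of the top bit) leaves the 10-bit value 0000000000, as required for x + (-x)



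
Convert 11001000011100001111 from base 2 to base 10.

Sum of powers of 2 for each 1-bit:
2^0 + 2^1 + 2^2 + 2^3 + 2^8 + 2^9 + 2^10 + 2^15 + 2^18 + 2^19
= 1 + 2 + 4 + 8 + 256 + 512 + 1024 + 32768 + 262144 + 524288
= 821007



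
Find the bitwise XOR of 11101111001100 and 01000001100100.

XOR: 1 when bits differ
  11101111001100
^ 01000001100100
----------------
  10101110101000
Decimal: 15308 ^ 4196 = 11176



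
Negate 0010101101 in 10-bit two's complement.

Original: 0010101101
Step 1 - Invert all bits: 1101010010
Step 2 - Add 1: 1101010011
Verification: 0010101101 + 1101010011 = 10000000000; discarding the end carry (carry out of the top bit) leaves the 10-bit value 0000000000, as required for x + (-x)



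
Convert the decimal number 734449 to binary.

Using repeated division by 2:
734449 ÷ 2 = 367224 remainder 1
367224 ÷ 2 = 183612 remainder 0
183612 ÷ 2 = 91806 remainder 0
91806 ÷ 2 = 45903 remainder 0
45903 ÷ 2 = 22951 remainder 1
22951 ÷ 2 = 11475 remainder 1
11475 ÷ 2 = 5737 remainder 1
5737 ÷ 2 = 2868 remainder 1
2868 ÷ 2 = 1434 remainder 0
1434 ÷ 2 = 717 remainder 0
717 ÷ 2 = 358 remainder 1
358 ÷ 2 = 179 remainder 0
179 ÷ 2 = 89 remainder 1
89 ÷ 2 = 44 remainder 1
44 ÷ 2 = 22 remainder 0
22 ÷ 2 = 11 remainder 0
11 ÷ 2 = 5 remainder 1
5 ÷ 2 = 2 remainder 1
2 ÷ 2 = 1 remainder 0
1 ÷ 2 = 0 remainder 1
Reading remainders bottom to top: 10110011010011110001



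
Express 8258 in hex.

Using repeated division by 16 (digits 10–15 are A–F):
8258 ÷ 16 = 516 remainder 2
516 ÷ 16 = 32 remainder 4
32 ÷ 16 = 2 remainder 0
2 ÷ 16 = 0 remainder 2
Reading remainders bottom to top: 2042



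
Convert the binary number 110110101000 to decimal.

Sum of powers of 2 for each 1-bit:
2^3 + 2^5 + 2^7 + 2^8 + 2^10 + 2^11
= 8 + 32 + 128 + 256 + 1024 + 2048
= 3496



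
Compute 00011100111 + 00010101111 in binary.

Add column by column from the right: bit + bit + carry-in; write the sum mod 2, carry 1 when the sum is 2 or 3.
carry:  00111011110
        00011100111
+       00010101111
-------------------
       000110010110
(the carry out of the leftmost column, 0, becomes the leading bit)
Decimal check:
  00011100111 = 128 + 64 + 32 + 4 + 2 + 1 = 231
  00010101111 = 128 + 32 + 8 + 4 + 2 + 1 = 175
  231 + 175 = 406, and 000110010110 = 256 + 128 + 16 + 4 + 2 = 406 ✓



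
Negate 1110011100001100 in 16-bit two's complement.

Original (sign bit 1, negative): 1110011100001100
Step 1 - Invert all bits: 0001100011110011
Step 2 - Add 1: 0001100011110100
Verification: 1110011100001100 + 0001100011110100 = 10000000000000000; discarding the end carry (carry out of the top bit) leaves the 16-bit value 0000000000000000, as required for x + (-x)



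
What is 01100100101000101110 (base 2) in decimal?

Sum of powers of 2 for each 1-bit:
2^1 + 2^2 + 2^3 + 2^5 + 2^9 + 2^11 + 2^14 + 2^17 + 2^18
= 2 + 4 + 8 + 32 + 512 + 2048 + 16384 + 131072 + 262144
= 412206



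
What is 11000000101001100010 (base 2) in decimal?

Sum of powers of 2 for each 1-bit:
2^1 + 2^5 + 2^6 + 2^9 + 2^11 + 2^18 + 2^19
= 2 + 32 + 64 + 512 + 2048 + 262144 + 524288
= 789090



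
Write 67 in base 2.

Using repeated division by 2:
67 ÷ 2 = 33 remainder 1
33 ÷ 2 = 16 remainder 1
16 ÷ 2 = 8 remainder 0
8 ÷ 2 = 4 remainder 0
4 ÷ 2 = 2 remainder 0
2 ÷ 2 = 1 remainder 0
1 ÷ 2 = 0 remainder 1
Reading remainders bottom to top: 1000011



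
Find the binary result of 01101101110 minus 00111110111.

Method 1 - Direct subtraction (column by column from the right: bit − bit − borrow-in; if negative, add 2 and borrow 1 from the next column):
borrow: 01111101110
        01101101110
-       00111110111
-------------------
        00101110111

Method 2 - Add two's complement:
Two's complement of 00111110111: invert → 11000001000, add 1 → 11000001001
  01101101110
+ 11000001001
-------------
 100101110111  (end carry out of the top bit = 1)
Discarding the end carry: 00101110111
Decimal check:
  01101101110 = 512 + 256 + 64 + 32 + 8 + 4 + 2 = 878
  00111110111 = 256 + 128 + 64 + 32 + 16 + 4 + 2 + 1 = 503
  878 - 503 = 375, and 00101110111 = 256 + 64 + 32 + 16 + 4 + 2 + 1 = 375 ✓



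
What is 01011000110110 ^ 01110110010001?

XOR: 1 when bits differ
  01011000110110
^ 01110110010001
----------------
  00101110100111
Decimal: 5686 ^ 7569 = 2983



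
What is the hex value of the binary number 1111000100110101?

Group into 4-bit nibbles from right:
  1111 = F
  0001 = 1
  0011 = 3
  0101 = 5
Result: F135



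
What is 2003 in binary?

Using repeated division by 2:
2003 ÷ 2 = 1001 remainder 1
1001 ÷ 2 = 500 remainder 1
500 ÷ 2 = 250 remainder 0
250 ÷ 2 = 125 remainder 0
125 ÷ 2 = 62 remainder 1
62 ÷ 2 = 31 remainder 0
31 ÷ 2 = 15 remainder 1
15 ÷ 2 = 7 remainder 1
7 ÷ 2 = 3 remainder 1
3 ÷ 2 = 1 remainder 1
1 ÷ 2 = 0 remainder 1
Reading remainders bottom to top: 11111010011



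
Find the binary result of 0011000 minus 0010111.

Method 1 - Direct subtraction (column by column from the right: bit − bit − borrow-in; if negative, add 2 and borrow 1 from the next column):
borrow: 0001110
        0011000
-       0010111
---------------
        0000001

Method 2 - Add two's complement:
Two's complement of 0010111: invert → 1101000, add 1 → 1101001
  0011000
+ 1101001
---------
 10000001  (end carry out of the top bit = 1)
Discarding the end carry: 0000001
Decimal check:
  0011000 = 16 + 8 = 24
  0010111 = 16 + 4 + 2 + 1 = 23
  24 - 23 = 1, and 0000001 = 1 ✓



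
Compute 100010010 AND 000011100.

AND: 1 only when both bits are 1
  100010010
& 000011100
-----------
  000010000
Decimal: 274 & 28 = 16



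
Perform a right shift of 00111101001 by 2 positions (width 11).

Original: 00111101001 (decimal 489)
Shift right by 2 positions
Drop the 2 low bits; fill with zeros on the left
Result: 00001111010 (decimal 122)
Equivalent: 489 >> 2 = 489 ÷ 2^2 = 122



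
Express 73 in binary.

Using repeated division by 2:
73 ÷ 2 = 36 remainder 1
36 ÷ 2 = 18 remainder 0
18 ÷ 2 = 9 remainder 0
9 ÷ 2 = 4 remainder 1
4 ÷ 2 = 2 remainder 0
2 ÷ 2 = 1 remainder 0
1 ÷ 2 = 0 remainder 1
Reading remainders bottom to top: 1001001



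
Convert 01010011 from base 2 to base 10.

Sum of powers of 2 for each 1-bit:
2^0 + 2^1 + 2^4 + 2^6
= 1 + 2 + 16 + 64
= 83



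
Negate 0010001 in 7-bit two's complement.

Original: 0010001
Step 1 - Invert all bits: 1101110
Step 2 - Add 1: 1101111
Verification: 0010001 + 1101111 = 10000000; discarding the end carry (carry out of the top bit) leaves the 7-bit value 0000000, as required for x + (-x)



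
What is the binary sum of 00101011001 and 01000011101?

Add column by column from the right: bit + bit + carry-in; write the sum mod 2, carry 1 when the sum is 2 or 3.
carry:  00000110010
        00101011001
+       01000011101
-------------------
       001101110110
(the carry out of the leftmost column, 0, becomes the leading bit)
Decimal check:
  00101011001 = 256 + 64 + 16 + 8 + 1 = 345
  01000011101 = 512 + 16 + 8 + 4 + 1 = 541
  345 + 541 = 886, and 001101110110 = 512 + 256 + 64 + 32 + 16 + 4 + 2 = 886 ✓



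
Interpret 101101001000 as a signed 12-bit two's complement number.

Binary: 101101001000
Sign bit: 1 (negative)
Invert: 010010110111
Add 1:  010010111000
Magnitude: 010010111000 = 1024 + 128 + 32 + 16 + 8 = 1208
Value: -1208



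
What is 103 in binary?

Using repeated division by 2:
103 ÷ 2 = 51 remainder 1
51 ÷ 2 = 25 remainder 1
25 ÷ 2 = 12 remainder 1
12 ÷ 2 = 6 remainder 0
6 ÷ 2 = 3 remainder 0
3 ÷ 2 = 1 remainder 1
1 ÷ 2 = 0 remainder 1
Reading remainders bottom to top: 1100111



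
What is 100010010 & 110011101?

AND: 1 only when both bits are 1
  100010010
& 110011101
-----------
  100010000
Decimal: 274 & 413 = 272



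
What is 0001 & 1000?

AND: 1 only when both bits are 1
  0001
& 1000
------
  0000
Decimal: 1 & 8 = 0



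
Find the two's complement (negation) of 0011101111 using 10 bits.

Original: 0011101111
Step 1 - Invert all bits: 1100010000
Step 2 - Add 1: 1100010001
Verification: 0011101111 + 1100010001 = 10000000000; discarding the end carry (carry out of the top bit) leaves the 10-bit value 0000000000, as required for x + (-x)



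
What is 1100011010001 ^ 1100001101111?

XOR: 1 when bits differ
  1100011010001
^ 1100001101111
---------------
  0000010111110
Decimal: 6353 ^ 6255 = 190



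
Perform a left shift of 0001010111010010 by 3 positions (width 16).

Original: 0001010111010010 (decimal 5586)
Shift left by 3 positions
Append 3 zeros on the right
Result: 1010111010010000 (decimal 44688)
Equivalent: 5586 << 3 = 5586 × 2^3 = 44688



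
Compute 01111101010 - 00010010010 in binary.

Method 1 - Direct subtraction (column by column from the right: bit − bit − borrow-in; if negative, add 2 and borrow 1 from the next column):
borrow: 00000100000
        01111101010
-       00010010010
-------------------
        01101011000

Method 2 - Add two's complement:
Two's complement of 00010010010: invert → 11101101101, add 1 → 11101101110
  01111101010
+ 11101101110
-------------
 101101011000  (end carry out of the top bit = 1)
Discarding the end carry: 01101011000
Decimal check:
  01111101010 = 512 + 256 + 128 + 64 + 32 + 8 + 2 = 1002
  00010010010 = 128 + 16 + 2 = 146
  1002 - 146 = 856, and 01101011000 = 512 + 256 + 64 + 16 + 8 = 856 ✓



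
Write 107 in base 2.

Using repeated division by 2:
107 ÷ 2 = 53 remainder 1
53 ÷ 2 = 26 remainder 1
26 ÷ 2 = 13 remainder 0
13 ÷ 2 = 6 remainder 1
6 ÷ 2 = 3 remainder 0
3 ÷ 2 = 1 remainder 1
1 ÷ 2 = 0 remainder 1
Reading remainders bottom to top: 1101011



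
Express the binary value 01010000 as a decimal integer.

Sum of powers of 2 for each 1-bit:
2^4 + 2^6
= 16 + 64
= 80



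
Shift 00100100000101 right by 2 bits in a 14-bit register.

Original: 00100100000101 (decimal 2309)
Shift right by 2 positions
Drop the 2 low bits; fill with zeros on the left
Result: 00001001000001 (decimal 577)
Equivalent: 2309 >> 2 = 2309 ÷ 2^2 = 577



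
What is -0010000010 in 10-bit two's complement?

Original: 0010000010
Step 1 - Invert all bits: 1101111101
Step 2 - Add 1: 1101111110
Verification: 0010000010 + 1101111110 = 10000000000; discarding the end carry (carry out of the top bit) leaves the 10-bit value 0000000000, as required for x + (-x)



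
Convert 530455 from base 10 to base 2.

Using repeated division by 2:
530455 ÷ 2 = 265227 remainder 1
265227 ÷ 2 = 132613 remainder 1
132613 ÷ 2 = 66306 remainder 1
66306 ÷ 2 = 33153 remainder 0
33153 ÷ 2 = 16576 remainder 1
16576 ÷ 2 = 8288 remainder 0
8288 ÷ 2 = 4144 remainder 0
4144 ÷ 2 = 2072 remainder 0
2072 ÷ 2 = 1036 remainder 0
1036 ÷ 2 = 518 remainder 0
518 ÷ 2 = 259 remainder 0
259 ÷ 2 = 129 remainder 1
129 ÷ 2 = 64 remainder 1
64 ÷ 2 = 32 remainder 0
32 ÷ 2 = 16 remainder 0
16 ÷ 2 = 8 remainder 0
8 ÷ 2 = 4 remainder 0
4 ÷ 2 = 2 remainder 0
2 ÷ 2 = 1 remainder 0
1 ÷ 2 = 0 remainder 1
Reading remainders bottom to top: 10000001100000010111



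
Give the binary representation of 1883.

Using repeated division by 2:
1883 ÷ 2 = 941 remainder 1
941 ÷ 2 = 470 remainder 1
470 ÷ 2 = 235 remainder 0
235 ÷ 2 = 117 remainder 1
117 ÷ 2 = 58 remainder 1
58 ÷ 2 = 29 remainder 0
29 ÷ 2 = 14 remainder 1
14 ÷ 2 = 7 remainder 0
7 ÷ 2 = 3 remainder 1
3 ÷ 2 = 1 remainder 1
1 ÷ 2 = 0 remainder 1
Reading remainders bottom to top: 11101011011



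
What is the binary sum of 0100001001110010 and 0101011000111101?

Add column by column from the right: bit + bit + carry-in; write the sum mod 2, carry 1 when the sum is 2 or 3.
carry:  1000110011100000
        0100001001110010
+       0101011000111101
------------------------
       01001100010101111
(the carry out of the leftmost column, 0, becomes the leading bit)
Decimal check:
  0100001001110010 = 16384 + 512 + 64 + 32 + 16 + 2 = 17010
  0101011000111101 = 16384 + 4096 + 1024 + 512 + 32 + 16 + 8 + 4 + 1 = 22077
  17010 + 22077 = 39087, and 01001100010101111 = 32768 + 4096 + 2048 + 128 + 32 + 8 + 4 + 2 + 1 = 39087 ✓



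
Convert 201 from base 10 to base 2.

Using repeated division by 2:
201 ÷ 2 = 100 remainder 1
100 ÷ 2 = 50 remainder 0
50 ÷ 2 = 25 remainder 0
25 ÷ 2 = 12 remainder 1
12 ÷ 2 = 6 remainder 0
6 ÷ 2 = 3 remainder 0
3 ÷ 2 = 1 remainder 1
1 ÷ 2 = 0 remainder 1
Reading remainders bottom to top: 11001001



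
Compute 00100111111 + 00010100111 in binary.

Add column by column from the right: bit + bit + carry-in; write the sum mod 2, carry 1 when the sum is 2 or 3.
carry:  00001111110
        00100111111
+       00010100111
-------------------
       000111100110
(the carry out of the leftmost column, 0, becomes the leading bit)
Decimal check:
  00100111111 = 256 + 32 + 16 + 8 + 4 + 2 + 1 = 319
  00010100111 = 128 + 32 + 4 + 2 + 1 = 167
  319 + 167 = 486, and 000111100110 = 256 + 128 + 64 + 32 + 4 + 2 = 486 ✓



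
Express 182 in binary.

Using repeated division by 2:
182 ÷ 2 = 91 remainder 0
91 ÷ 2 = 45 remainder 1
45 ÷ 2 = 22 remainder 1
22 ÷ 2 = 11 remainder 0
11 ÷ 2 = 5 remainder 1
5 ÷ 2 = 2 remainder 1
2 ÷ 2 = 1 remainder 0
1 ÷ 2 = 0 remainder 1
Reading remainders bottom to top: 10110110



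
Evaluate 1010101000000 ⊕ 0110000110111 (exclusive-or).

XOR: 1 when bits differ
  1010101000000
^ 0110000110111
---------------
  1100101110111
Decimal: 5440 ^ 3127 = 6519



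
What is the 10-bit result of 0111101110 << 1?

Original: 0111101110 (decimal 494)
Shift left by 1 position
Append 1 zero on the right
Result: 1111011100 (decimal 988)
Equivalent: 494 << 1 = 494 × 2^1 = 988



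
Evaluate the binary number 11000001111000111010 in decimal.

Sum of powers of 2 for each 1-bit:
2^1 + 2^3 + 2^4 + 2^5 + 2^9 + 2^10 + 2^11 + 2^12 + 2^18 + 2^19
= 2 + 8 + 16 + 32 + 512 + 1024 + 2048 + 4096 + 262144 + 524288
= 794170



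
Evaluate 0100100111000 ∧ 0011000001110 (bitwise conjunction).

AND: 1 only when both bits are 1
  0100100111000
& 0011000001110
---------------
  0000000001000
Decimal: 2360 & 1550 = 8



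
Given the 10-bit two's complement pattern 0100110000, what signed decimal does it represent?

Binary: 0100110000
Sign bit: 0 (non-negative)
Read directly as an unsigned value:
0100110000 = 256 + 32 + 16 = 304
Value: 304



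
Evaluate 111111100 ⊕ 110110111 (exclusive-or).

XOR: 1 when bits differ
  111111100
^ 110110111
-----------
  001001011
Decimal: 508 ^ 439 = 75



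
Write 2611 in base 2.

Using repeated division by 2:
2611 ÷ 2 = 1305 remainder 1
1305 ÷ 2 = 652 remainder 1
652 ÷ 2 = 326 remainder 0
326 ÷ 2 = 163 remainder 0
163 ÷ 2 = 81 remainder 1
81 ÷ 2 = 40 remainder 1
40 ÷ 2 = 20 remainder 0
20 ÷ 2 = 10 remainder 0
10 ÷ 2 = 5 remainder 0
5 ÷ 2 = 2 remainder 1
2 ÷ 2 = 1 remainder 0
1 ÷ 2 = 0 remainder 1
Reading remainders bottom to top: 101000110011



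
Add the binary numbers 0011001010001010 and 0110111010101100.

Add column by column from the right: bit + bit + carry-in; write the sum mod 2, carry 1 when the sum is 2 or 3.
carry:  1111110100010000
        0011001010001010
+       0110111010101100
------------------------
       01010000100110110
(the carry out of the leftmost column, 0, becomes the leading bit)
Decimal check:
  0011001010001010 = 8192 + 4096 + 512 + 128 + 8 + 2 = 12938
  0110111010101100 = 16384 + 8192 + 2048 + 1024 + 512 + 128 + 32 + 8 + 4 = 28332
  12938 + 28332 = 41270, and 01010000100110110 = 32768 + 8192 + 256 + 32 + 16 + 4 + 2 = 41270 ✓



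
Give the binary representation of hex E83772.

Convert each hex digit to 4 bits:
  E = 1110
  8 = 1000
  3 = 0011
  7 = 0111
  7 = 0111
  2 = 0010
Concatenate: 111010000011011101110010



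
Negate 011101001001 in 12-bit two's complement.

Original: 011101001001
Step 1 - Invert all bits: 100010110110
Step 2 - Add 1: 100010110111
Verification: 011101001001 + 100010110111 = 1000000000000; discarding the end carry (carry out of the top bit) leaves the 12-bit value 000000000000, as required for x + (-x)



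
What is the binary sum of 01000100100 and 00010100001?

Add column by column from the right: bit + bit + carry-in; write the sum mod 2, carry 1 when the sum is 2 or 3.
carry:  00001000000
        01000100100
+       00010100001
-------------------
       001011000101
(the carry out of the leftmost column, 0, becomes the leading bit)
Decimal check:
  01000100100 = 512 + 32 + 4 = 548
  00010100001 = 128 + 32 + 1 = 161
  548 + 161 = 709, and 001011000101 = 512 + 128 + 64 + 4 + 1 = 709 ✓



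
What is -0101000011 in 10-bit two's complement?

Original: 0101000011
Step 1 - Invert all bits: 1010111100
Step 2 - Add 1: 1010111101
Verification: 0101000011 + 1010111101 = 10000000000; discarding the end carry (carry out of the top bit) leaves the 10-bit value 0000000000, as required for x + (-x)

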